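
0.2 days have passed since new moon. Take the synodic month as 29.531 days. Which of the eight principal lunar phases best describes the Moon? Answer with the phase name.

new moon

At 0.2/29.531 of the cycle, θ ≈ 2° — the new moon range.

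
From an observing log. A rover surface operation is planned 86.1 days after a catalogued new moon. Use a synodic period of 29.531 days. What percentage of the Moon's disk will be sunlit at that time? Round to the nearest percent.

7%

86.1 d spans 2 complete synodic months (2 × 29.531 = 59.06 d) plus 27.04 d.
Elongation θ = 360° × 27.04/29.531 ≈ 329.6°.
With cos θ = 0.863, the lit fraction is (1 − 0.863)/2 ≈ 0.069, so 7%.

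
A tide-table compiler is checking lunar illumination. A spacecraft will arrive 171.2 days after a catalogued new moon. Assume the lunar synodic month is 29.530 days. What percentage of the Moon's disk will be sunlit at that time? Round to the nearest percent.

171.2 d spans 5 complete synodic months (5 × 29.530 = 147.65 d) plus 23.55 d.
Phase angle: θ = 360°·(23.55 d)/(29.530 d) = 287.1°.
cos 287.1° = 0.294, so f = (1 − 0.294)/2 = 0.353, so 35%.

35%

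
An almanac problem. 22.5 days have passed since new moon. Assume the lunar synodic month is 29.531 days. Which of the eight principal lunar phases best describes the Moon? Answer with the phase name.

At 22.5/29.531 of the cycle, θ ≈ 274° — the last quarter range.

last quarter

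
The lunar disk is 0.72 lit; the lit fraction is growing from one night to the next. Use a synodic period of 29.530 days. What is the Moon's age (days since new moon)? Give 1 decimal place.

From f = (1 − cos θ)/2: cos θ = 1 − 2×0.72 = -0.440; arccos → 116.1°.
Waxing ⇒ before full, so θ = 116.1°.
Age = 29.530 × 116.1°/360° ≈ 9.52 days.

9.5 days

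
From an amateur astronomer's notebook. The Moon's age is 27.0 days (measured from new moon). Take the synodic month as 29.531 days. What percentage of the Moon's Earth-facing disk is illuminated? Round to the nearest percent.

Phase angle: θ = 360°·(27.0 d)/(29.531 d) = 329.1°.
Illuminated fraction = (1 − cos 329.1°)/2 = (1 − 0.858)/2 ≈ 0.071, so 7%.

7%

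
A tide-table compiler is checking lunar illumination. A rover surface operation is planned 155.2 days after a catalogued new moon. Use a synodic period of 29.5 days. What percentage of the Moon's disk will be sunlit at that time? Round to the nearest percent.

155.2/29.5 = 5.261 lunations, so 5 complete cycles and 7.70 d into the next.
Phase angle: θ = 360°·(7.70 d)/(29.5 d) = 94.0°.
Illuminated fraction = (1 − cos 94.0°)/2 = (1 − (-0.069))/2 ≈ 0.535, so 53%.

53%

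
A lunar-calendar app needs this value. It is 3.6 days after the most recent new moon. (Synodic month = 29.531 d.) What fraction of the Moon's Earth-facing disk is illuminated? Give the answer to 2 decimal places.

0.14

Phase angle: θ = 360°·(3.6 d)/(29.531 d) = 43.9°.
With cos θ = 0.721, the lit fraction is (1 − 0.721)/2 ≈ 0.140.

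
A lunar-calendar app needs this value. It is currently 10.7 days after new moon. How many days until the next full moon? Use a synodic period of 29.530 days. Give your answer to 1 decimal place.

4.1 days

Full moon occurs at elongation 180°, i.e. at age 29.530 × 180/360 = 14.765 d.
So 4.065 days remain (14.765 − 10.7).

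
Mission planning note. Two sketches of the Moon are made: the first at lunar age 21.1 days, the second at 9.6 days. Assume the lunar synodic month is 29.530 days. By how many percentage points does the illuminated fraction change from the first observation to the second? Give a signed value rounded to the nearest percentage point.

θ₁ = 360° × 21.1/29.530 = 257.2°, f₁ = (1 − cos θ₁)/2 = 0.611.
θ₂ = 360° × 9.6/29.530 = 117.0°, f₂ = (1 − cos θ₂)/2 = 0.727.
Change = f₂ − f₁ = +0.117 → +12 percentage points.

+12 percentage points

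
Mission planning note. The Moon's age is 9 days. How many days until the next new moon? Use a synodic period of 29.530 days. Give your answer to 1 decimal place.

20.5 days

One full lunation from the last new moon is 29.530 d; remaining = 29.530 − 9 = 20.530 d.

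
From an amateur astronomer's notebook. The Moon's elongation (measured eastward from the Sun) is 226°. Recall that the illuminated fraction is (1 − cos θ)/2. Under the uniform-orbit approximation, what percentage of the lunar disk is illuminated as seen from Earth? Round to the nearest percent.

cos 226° = (-0.695), so f = (1 − (-0.695))/2 = 0.847, i.e. 85%.

85%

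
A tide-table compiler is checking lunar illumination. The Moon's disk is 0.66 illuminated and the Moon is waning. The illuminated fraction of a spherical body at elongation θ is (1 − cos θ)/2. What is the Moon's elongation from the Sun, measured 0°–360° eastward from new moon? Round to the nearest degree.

251°

cos θ = 1 − 2f = -0.320, giving a principal value of 108.7°.
Waning ⇒ past full, so θ = 360° − 108.7° = 251.3°.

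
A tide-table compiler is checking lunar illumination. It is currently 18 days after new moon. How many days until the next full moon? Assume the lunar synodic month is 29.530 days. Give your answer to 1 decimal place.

26.3 days

Full moon occurs at elongation 180°, i.e. at age 29.530 × 180/360 = 14.765 d.
Already past this cycle's full moon; the next is at 14.765 + 29.530 = 44.295 d, so 44.295 − 18 = 26.295 days.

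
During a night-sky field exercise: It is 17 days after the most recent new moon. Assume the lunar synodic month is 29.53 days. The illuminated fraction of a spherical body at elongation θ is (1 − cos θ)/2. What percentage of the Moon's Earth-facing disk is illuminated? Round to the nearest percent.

94%

The Moon has covered 17/29.53 of its cycle, so θ ≈ 360° × 17/29.53 = 207.2°.
cos 207.2° = (-0.889), so f = (1 − (-0.889))/2 = 0.945, so 94%.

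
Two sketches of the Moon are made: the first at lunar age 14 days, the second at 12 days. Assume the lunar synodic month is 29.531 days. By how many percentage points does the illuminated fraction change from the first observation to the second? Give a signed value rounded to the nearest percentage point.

-8 percentage points

First observation: θ = 360°·14/29.531 = 170.7°, so f = 0.993.
Second observation: θ = 146.3°, f = 0.916.
Δf = 0.916 − 0.993 = -0.077, i.e. -8 pp.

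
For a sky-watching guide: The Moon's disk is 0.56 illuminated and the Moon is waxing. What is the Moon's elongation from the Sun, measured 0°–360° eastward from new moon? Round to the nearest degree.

97°

cos θ = 1 − 2f = -0.120, giving a principal value of 96.9°.
Waxing ⇒ before full, so θ = 96.9°.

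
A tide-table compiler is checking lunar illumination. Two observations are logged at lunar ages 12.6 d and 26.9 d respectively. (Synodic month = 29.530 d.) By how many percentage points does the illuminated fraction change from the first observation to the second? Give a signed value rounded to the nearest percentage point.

θ₁ = 360° × 12.6/29.530 = 153.6°, f₁ = (1 − cos θ₁)/2 = 0.948.
θ₂ = 360° × 26.9/29.530 = 327.9°, f₂ = (1 − cos θ₂)/2 = 0.076.
Change = f₂ − f₁ = -0.872 → -87 percentage points.

-87 percentage points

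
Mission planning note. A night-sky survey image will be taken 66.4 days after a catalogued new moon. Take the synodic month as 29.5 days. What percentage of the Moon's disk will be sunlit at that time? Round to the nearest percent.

66.4 d spans 2 complete synodic months (2 × 29.5 = 59.00 d) plus 7.40 d.
The Moon has covered 7.40/29.5 of its cycle, so θ ≈ 360° × 7.40/29.5 = 90.3°.
cos 90.3° = (-0.005), so f = (1 − (-0.005))/2 = 0.503, so 50%.

50%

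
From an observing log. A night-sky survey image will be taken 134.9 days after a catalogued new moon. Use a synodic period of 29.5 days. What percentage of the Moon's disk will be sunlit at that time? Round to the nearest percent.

95%

134.9 d spans 4 complete synodic months (4 × 29.5 = 118.00 d) plus 16.90 d.
Elongation θ = 360° × 16.90/29.5 ≈ 206.2°.
cos 206.2° = (-0.897), so f = (1 − (-0.897))/2 = 0.948, so 95%.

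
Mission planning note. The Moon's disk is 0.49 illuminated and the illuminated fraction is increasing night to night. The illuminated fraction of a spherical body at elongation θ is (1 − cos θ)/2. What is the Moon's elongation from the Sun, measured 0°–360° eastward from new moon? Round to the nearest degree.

cos θ = 1 − 2f = 0.020, giving a principal value of 88.9°.
Before full moon the principal value applies: θ = 88.9°.

89°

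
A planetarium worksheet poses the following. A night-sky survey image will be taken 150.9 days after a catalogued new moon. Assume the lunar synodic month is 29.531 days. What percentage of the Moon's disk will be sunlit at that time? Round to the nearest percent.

11%

Reduce mod P: 150.9 − 5×29.531 = 3.25 d into the current lunation.
Phase angle: θ = 360°·(3.25 d)/(29.531 d) = 39.6°.
cos 39.6° = 0.771, so f = (1 − 0.771)/2 = 0.115, so 11%.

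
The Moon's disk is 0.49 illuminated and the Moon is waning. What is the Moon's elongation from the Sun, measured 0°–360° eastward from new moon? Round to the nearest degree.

From f = (1 − cos θ)/2: cos θ = 1 − 2×0.49 = 0.020; arccos → 88.9°.
Waning ⇒ past full, so θ = 360° − 88.9° = 271.1°.

271°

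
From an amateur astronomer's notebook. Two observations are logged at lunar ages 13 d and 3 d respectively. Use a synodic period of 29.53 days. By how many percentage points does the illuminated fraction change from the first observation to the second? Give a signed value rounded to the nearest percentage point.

θ₁ = 360° × 13/29.53 = 158.5°, f₁ = (1 − cos θ₁)/2 = 0.965.
θ₂ = 360° × 3/29.53 = 36.6°, f₂ = (1 − cos θ₂)/2 = 0.098.
Change = f₂ − f₁ = -0.867 → -87 percentage points.

-87 percentage points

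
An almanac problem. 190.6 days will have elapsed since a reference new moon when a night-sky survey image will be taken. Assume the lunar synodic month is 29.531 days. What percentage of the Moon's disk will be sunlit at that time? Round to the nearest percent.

98%

190.6/29.531 = 6.454 lunations, so 6 complete cycles and 13.41 d into the next.
The Moon has covered 13.41/29.531 of its cycle, so θ ≈ 360° × 13.41/29.531 = 163.5°.
Illuminated fraction = (1 − cos 163.5°)/2 = (1 − (-0.959))/2 ≈ 0.979, so 98%.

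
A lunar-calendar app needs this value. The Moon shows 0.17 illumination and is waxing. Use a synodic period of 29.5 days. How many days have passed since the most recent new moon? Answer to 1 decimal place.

cos θ = 1 − 2f = 0.660, giving a principal value of 48.7°.
The Moon is waxing (0°–180°), so θ = 48.7° directly.
Age = 29.5 × 48.7°/360° ≈ 3.99 days.

4.0 days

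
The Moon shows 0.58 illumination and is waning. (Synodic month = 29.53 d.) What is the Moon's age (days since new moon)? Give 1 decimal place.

21.4 days

From f = (1 − cos θ)/2: cos θ = 1 − 2×0.58 = -0.160; arccos → 99.2°.
Since the Moon is past full (waning), take the reflex angle: θ = 360° − 99.2° = 260.8°.
At 360°/29.53 d per day, 260.8° corresponds to 21.39 days.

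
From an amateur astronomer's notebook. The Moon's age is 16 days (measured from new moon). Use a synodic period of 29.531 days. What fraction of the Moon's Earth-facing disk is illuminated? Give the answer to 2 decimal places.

0.98

Elongation θ = 360° × 16/29.531 ≈ 195.0°.
Illuminated fraction = (1 − cos 195.0°)/2 = (1 − (-0.966))/2 ≈ 0.983.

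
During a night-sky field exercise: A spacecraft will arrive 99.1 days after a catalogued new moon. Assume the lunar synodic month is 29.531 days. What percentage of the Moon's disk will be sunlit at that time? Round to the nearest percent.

81%

Reduce mod P: 99.1 − 3×29.531 = 10.51 d into the current lunation.
Phase angle: θ = 360°·(10.51 d)/(29.531 d) = 128.1°.
cos 128.1° = (-0.617), so f = (1 − (-0.617))/2 = 0.808, so 81%.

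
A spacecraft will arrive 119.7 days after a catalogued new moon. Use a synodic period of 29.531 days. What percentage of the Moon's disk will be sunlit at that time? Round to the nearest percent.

119.7/29.531 = 4.053 lunations, so 4 complete cycles and 1.58 d into the next.
Elongation θ = 360° × 1.58/29.531 ≈ 19.2°.
With cos θ = 0.944, the lit fraction is (1 − 0.944)/2 ≈ 0.028, so 3%.

3%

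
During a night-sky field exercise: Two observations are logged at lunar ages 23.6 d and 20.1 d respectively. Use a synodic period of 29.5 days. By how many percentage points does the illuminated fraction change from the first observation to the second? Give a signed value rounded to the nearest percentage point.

+36 pp

First observation: θ = 360°·23.6/29.5 = 288.0°, so f = 0.345.
Second observation: θ = 245.3°, f = 0.709.
Δf = 0.709 − 0.345 = +0.364, i.e. +36 pp.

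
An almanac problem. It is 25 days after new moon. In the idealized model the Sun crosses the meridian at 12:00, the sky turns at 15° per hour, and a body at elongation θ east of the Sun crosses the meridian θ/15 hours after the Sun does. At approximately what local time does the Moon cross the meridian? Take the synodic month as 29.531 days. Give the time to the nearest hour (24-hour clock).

The Moon has covered 25/29.531 of its cycle, so θ ≈ 360° × 25/29.531 = 304.8°.
The Moon trails the Sun by θ/15 = 304.8/15 ≈ 20.32 hours.
12:00 + 20.32 h ≈ 08:19 → 08:00 to the nearest hour.

08:00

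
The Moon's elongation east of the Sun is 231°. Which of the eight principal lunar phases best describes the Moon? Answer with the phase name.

231° lies in the waning gibbous sector of the 8-phase cycle.

waning gibbous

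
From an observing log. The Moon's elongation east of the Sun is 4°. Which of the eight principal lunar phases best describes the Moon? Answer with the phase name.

new moon

4° lies in the new moon sector of the 8-phase cycle.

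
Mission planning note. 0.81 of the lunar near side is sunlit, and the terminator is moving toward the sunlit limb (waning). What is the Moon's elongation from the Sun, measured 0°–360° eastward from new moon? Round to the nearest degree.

232°

From f = (1 − cos θ)/2: cos θ = 1 − 2×0.81 = -0.620; arccos → 128.3°.
Since the Moon is past full (waning), take the reflex angle: θ = 360° − 128.3° = 231.7°.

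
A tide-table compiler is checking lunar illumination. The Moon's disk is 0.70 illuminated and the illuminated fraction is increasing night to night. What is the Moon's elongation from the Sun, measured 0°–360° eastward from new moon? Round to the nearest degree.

114°

cos θ = 1 − 2f = -0.400, giving a principal value of 113.6°.
Waxing ⇒ before full, so θ = 113.6°.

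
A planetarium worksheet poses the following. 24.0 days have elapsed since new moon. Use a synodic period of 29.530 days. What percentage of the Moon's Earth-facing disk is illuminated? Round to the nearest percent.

31%

Elongation θ = 360° × 24.0/29.530 ≈ 292.6°.
Illuminated fraction = (1 − cos 292.6°)/2 = (1 − 0.384)/2 ≈ 0.308, so 31%.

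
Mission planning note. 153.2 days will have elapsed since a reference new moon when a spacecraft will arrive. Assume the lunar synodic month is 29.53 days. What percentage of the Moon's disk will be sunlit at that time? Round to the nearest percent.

153.2/29.53 = 5.188 lunations, so 5 complete cycles and 5.55 d into the next.
The Moon has covered 5.55/29.53 of its cycle, so θ ≈ 360° × 5.55/29.53 = 67.7°.
cos 67.7° = 0.380, so f = (1 − 0.380)/2 = 0.310, so 31%.

31%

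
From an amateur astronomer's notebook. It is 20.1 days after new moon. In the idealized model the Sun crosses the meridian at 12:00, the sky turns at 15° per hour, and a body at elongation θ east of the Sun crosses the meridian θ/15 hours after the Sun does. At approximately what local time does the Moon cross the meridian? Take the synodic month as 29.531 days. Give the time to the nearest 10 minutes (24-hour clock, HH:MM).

04:20

Elongation θ = 360° × 20.1/29.531 ≈ 245.0°.
At 15° of sky rotation per hour, 245.0° corresponds to a 16.34 h lag.
12:00 + 16.335 h ≈ 04:20 → 04:20 to the nearest ten minutes.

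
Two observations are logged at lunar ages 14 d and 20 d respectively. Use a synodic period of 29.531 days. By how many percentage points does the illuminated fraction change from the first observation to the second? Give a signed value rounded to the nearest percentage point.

First observation: θ = 360°·14/29.531 = 170.7°, so f = 0.993.
Second observation: θ = 243.8°, f = 0.721.
Δf = 0.721 − 0.993 = -0.273, i.e. -27 pp.

-27 pp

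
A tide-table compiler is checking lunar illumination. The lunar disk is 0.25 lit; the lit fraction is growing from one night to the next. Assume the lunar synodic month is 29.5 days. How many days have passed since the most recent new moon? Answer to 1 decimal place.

Invert f = (1 − cos θ)/2 to get cos θ = 1 − 2(0.25) = 0.500, hence θ₀ = arccos 0.500 = 60.0°.
Before full moon the principal value applies: θ = 60.0°.
At 360°/29.5 d per day, 60.0° corresponds to 4.92 days.

4.9 days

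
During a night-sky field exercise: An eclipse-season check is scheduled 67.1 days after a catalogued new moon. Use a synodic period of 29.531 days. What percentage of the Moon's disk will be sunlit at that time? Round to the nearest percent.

57%

67.1 d spans 2 complete synodic months (2 × 29.531 = 59.06 d) plus 8.04 d.
The Moon has covered 8.04/29.531 of its cycle, so θ ≈ 360° × 8.04/29.531 = 98.0°.
With cos θ = (-0.139), the lit fraction is (1 − (-0.139))/2 ≈ 0.569, so 57%.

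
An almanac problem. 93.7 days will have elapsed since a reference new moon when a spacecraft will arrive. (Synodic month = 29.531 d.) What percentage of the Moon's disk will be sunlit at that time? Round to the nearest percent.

27%

Reduce mod P: 93.7 − 3×29.531 = 5.11 d into the current lunation.
Elongation θ = 360° × 5.11/29.531 ≈ 62.3°.
Illuminated fraction = (1 − cos 62.3°)/2 = (1 − 0.466)/2 ≈ 0.267, so 27%.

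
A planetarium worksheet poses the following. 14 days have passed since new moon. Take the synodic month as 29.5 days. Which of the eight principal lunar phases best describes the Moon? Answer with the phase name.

full moon

θ ≈ 360° × 14/29.5 = 171°, which falls in the full moon sector.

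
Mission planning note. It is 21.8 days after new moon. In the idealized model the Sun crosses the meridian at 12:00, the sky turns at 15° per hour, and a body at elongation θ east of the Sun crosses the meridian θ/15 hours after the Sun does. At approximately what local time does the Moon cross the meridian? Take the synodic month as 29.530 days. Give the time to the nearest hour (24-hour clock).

06:00

Phase angle: θ = 360°·(21.8 d)/(29.530 d) = 265.8°.
At 15° of sky rotation per hour, 265.8° corresponds to a 17.72 h lag.
12:00 + 17.72 h ≈ 05:43 → 06:00 to the nearest hour.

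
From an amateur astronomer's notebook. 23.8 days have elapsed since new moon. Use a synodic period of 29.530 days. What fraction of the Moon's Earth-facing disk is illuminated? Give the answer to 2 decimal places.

Elongation θ = 360° × 23.8/29.530 ≈ 290.1°.
Illuminated fraction = (1 − cos 290.1°)/2 = (1 − 0.344)/2 ≈ 0.328.

0.33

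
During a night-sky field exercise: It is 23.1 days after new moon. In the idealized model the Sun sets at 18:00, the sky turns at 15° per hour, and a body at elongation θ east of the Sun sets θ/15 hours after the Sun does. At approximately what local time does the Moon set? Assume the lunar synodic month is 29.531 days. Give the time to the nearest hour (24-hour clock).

13:00

The Moon has covered 23.1/29.531 of its cycle, so θ ≈ 360° × 23.1/29.531 = 281.6°.
At 15° of sky rotation per hour, 281.6° corresponds to a 18.77 h lag.
18:00 + 18.77 h ≈ 12:46 → 13:00 to the nearest hour.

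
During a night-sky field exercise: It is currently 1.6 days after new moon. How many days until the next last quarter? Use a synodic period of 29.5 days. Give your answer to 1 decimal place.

Last quarter is 0.75 of the way through the cycle: age 0.75 × 29.5 = 22.125 d.
That is 22.125 − 1.6 = 20.525 days ahead.

20.5 days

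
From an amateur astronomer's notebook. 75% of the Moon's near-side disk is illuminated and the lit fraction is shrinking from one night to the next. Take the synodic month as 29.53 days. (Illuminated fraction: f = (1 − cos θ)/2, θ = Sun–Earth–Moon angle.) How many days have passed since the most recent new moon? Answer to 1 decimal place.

From f = (1 − cos θ)/2: cos θ = 1 − 2×0.75 = -0.500; arccos → 120.0°.
Waning ⇒ past full, so θ = 360° − 120.0° = 240.0°.
Age = 29.53 × 240.0°/360° ≈ 19.69 days.

19.7 days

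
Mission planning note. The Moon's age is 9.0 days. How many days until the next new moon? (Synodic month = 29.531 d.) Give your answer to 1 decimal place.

One full lunation from the last new moon is 29.531 d; remaining = 29.531 − 9.0 = 20.531 d.

20.5 days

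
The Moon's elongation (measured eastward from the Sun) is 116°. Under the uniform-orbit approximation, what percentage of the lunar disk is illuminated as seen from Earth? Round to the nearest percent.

72%

cos 116° = (-0.438), so f = (1 − (-0.438))/2 = 0.719, i.e. 72%.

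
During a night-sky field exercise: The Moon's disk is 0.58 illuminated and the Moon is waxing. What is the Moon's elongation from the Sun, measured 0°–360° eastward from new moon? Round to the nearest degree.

99°

From f = (1 − cos θ)/2: cos θ = 1 − 2×0.58 = -0.160; arccos → 99.2°.
The Moon is waxing (0°–180°), so θ = 99.2° directly.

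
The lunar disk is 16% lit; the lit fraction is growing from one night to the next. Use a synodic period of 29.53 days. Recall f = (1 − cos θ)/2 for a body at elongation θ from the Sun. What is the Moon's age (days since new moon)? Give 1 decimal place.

3.9 days

From f = (1 − cos θ)/2: cos θ = 1 − 2×0.16 = 0.680; arccos → 47.2°.
Waxing ⇒ before full, so θ = 47.2°.
That fraction of the synodic month is 47.2/360 × 29.53 d ≈ 3.87 d.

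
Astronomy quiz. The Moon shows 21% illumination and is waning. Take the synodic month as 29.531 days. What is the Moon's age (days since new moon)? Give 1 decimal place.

25.1 days

Invert f = (1 − cos θ)/2 to get cos θ = 1 − 2(0.21) = 0.580, hence θ₀ = arccos 0.580 = 54.5°.
Waning ⇒ past full, so θ = 360° − 54.5° = 305.5°.
That fraction of the synodic month is 305.5/360 × 29.531 d ≈ 25.06 d.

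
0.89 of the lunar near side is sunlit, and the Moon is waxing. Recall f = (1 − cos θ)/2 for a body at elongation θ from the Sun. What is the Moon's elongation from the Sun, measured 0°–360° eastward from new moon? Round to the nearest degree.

141°

From f = (1 − cos θ)/2: cos θ = 1 − 2×0.89 = -0.780; arccos → 141.3°.
Waxing ⇒ before full, so θ = 141.3°.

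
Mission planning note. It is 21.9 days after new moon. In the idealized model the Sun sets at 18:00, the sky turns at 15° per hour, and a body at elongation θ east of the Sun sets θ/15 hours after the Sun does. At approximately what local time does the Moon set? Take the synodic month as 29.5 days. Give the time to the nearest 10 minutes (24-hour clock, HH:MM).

Elongation θ = 360° × 21.9/29.5 ≈ 267.3°.
Delay after the Sun = 267.3° / (15°/h) ≈ 17.82 h.
18:00 + 17.817 h ≈ 11:49 → 11:50 to the nearest ten minutes.

11:50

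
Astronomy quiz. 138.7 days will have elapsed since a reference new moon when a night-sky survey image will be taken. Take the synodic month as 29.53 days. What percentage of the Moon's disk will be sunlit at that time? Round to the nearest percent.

138.7 d spans 4 complete synodic months (4 × 29.53 = 118.12 d) plus 20.58 d.
Elongation θ = 360° × 20.58/29.53 ≈ 250.9°.
Illuminated fraction = (1 − cos 250.9°)/2 = (1 − (-0.327))/2 ≈ 0.664, so 66%.

66%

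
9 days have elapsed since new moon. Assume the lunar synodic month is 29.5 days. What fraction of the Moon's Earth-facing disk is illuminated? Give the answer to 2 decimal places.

0.67

The Moon has covered 9/29.5 of its cycle, so θ ≈ 360° × 9/29.5 = 109.8°.
cos 109.8° = (-0.339), so f = (1 − (-0.339))/2 = 0.670.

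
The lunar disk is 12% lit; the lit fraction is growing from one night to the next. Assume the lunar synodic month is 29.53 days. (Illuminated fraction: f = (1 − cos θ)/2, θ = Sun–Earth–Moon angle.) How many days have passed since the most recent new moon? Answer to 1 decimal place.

From f = (1 − cos θ)/2: cos θ = 1 − 2×0.12 = 0.760; arccos → 40.5°.
Before full moon the principal value applies: θ = 40.5°.
At 360°/29.53 d per day, 40.5° corresponds to 3.33 days.

3.3 days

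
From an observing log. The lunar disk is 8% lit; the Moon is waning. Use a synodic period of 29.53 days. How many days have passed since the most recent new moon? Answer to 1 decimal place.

26.8 days

cos θ = 1 − 2f = 0.840, giving a principal value of 32.9°.
A waning Moon lies in 180°–360°, so θ = 360° − 32.9° = 327.1°.
Age = 29.53 × 327.1°/360° ≈ 26.83 days.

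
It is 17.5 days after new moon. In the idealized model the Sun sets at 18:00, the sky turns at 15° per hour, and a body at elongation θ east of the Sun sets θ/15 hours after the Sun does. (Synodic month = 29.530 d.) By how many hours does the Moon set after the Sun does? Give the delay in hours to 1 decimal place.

Elongation θ = 360° × 17.5/29.530 ≈ 213.3°.
Delay after the Sun = 213.3° / (15°/h) ≈ 14.22 h.
So the Moon sets 14.22 h after the Sun.

14.2 h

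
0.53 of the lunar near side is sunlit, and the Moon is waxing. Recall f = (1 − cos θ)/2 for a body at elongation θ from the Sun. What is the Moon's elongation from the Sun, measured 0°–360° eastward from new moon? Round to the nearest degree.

Invert f = (1 − cos θ)/2 to get cos θ = 1 − 2(0.53) = -0.060, hence θ₀ = arccos -0.060 = 93.4°.
Waxing ⇒ before full, so θ = 93.4°.

93°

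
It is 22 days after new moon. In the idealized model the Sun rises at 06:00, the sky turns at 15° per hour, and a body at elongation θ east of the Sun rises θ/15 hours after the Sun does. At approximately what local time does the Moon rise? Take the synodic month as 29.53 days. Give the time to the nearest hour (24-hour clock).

00:00

Elongation θ = 360° × 22/29.53 ≈ 268.2°.
At 15° of sky rotation per hour, 268.2° corresponds to a 17.88 h lag.
06:00 + 17.88 h ≈ 23:53 → 00:00 to the nearest hour.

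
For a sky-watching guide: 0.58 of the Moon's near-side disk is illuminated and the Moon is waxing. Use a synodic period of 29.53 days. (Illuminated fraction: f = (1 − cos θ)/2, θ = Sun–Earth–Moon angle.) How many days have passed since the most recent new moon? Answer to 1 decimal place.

cos θ = 1 − 2f = -0.160, giving a principal value of 99.2°.
Waxing ⇒ before full, so θ = 99.2°.
That fraction of the synodic month is 99.2/360 × 29.53 d ≈ 8.14 d.

8.1 days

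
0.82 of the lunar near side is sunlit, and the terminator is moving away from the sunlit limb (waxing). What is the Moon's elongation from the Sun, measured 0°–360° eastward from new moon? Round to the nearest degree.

130°

cos θ = 1 − 2f = -0.640, giving a principal value of 129.8°.
Before full moon the principal value applies: θ = 129.8°.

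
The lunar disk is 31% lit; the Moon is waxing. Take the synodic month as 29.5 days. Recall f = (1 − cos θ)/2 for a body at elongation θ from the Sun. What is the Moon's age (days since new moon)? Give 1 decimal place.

Invert f = (1 − cos θ)/2 to get cos θ = 1 − 2(0.31) = 0.380, hence θ₀ = arccos 0.380 = 67.7°.
Waxing ⇒ before full, so θ = 67.7°.
Age = 29.5 × 67.7°/360° ≈ 5.54 days.

5.5 days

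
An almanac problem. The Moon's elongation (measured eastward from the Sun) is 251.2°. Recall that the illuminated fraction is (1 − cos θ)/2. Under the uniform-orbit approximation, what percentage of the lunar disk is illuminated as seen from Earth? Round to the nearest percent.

Half-versine of 251.2°: (1 − (-0.322))/2 = 0.661, i.e. 66%.

66%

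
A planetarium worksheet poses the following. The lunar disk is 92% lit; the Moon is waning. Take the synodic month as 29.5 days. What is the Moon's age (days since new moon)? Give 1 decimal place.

17.4 days

Invert f = (1 − cos θ)/2 to get cos θ = 1 − 2(0.92) = -0.840, hence θ₀ = arccos -0.840 = 147.1°.
A waning Moon lies in 180°–360°, so θ = 360° − 147.1° = 212.9°.
Age = 29.5 × 212.9°/360° ≈ 17.44 days.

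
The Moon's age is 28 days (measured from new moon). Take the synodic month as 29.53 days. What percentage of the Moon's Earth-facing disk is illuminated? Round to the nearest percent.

3%

Phase angle: θ = 360°·(28 d)/(29.53 d) = 341.3°.
cos 341.3° = 0.947, so f = (1 − 0.947)/2 = 0.026, so 3%.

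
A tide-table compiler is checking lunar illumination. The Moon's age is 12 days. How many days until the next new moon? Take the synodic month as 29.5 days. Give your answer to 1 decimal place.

17.5 days

One full lunation from the last new moon is 29.5 d; remaining = 29.5 − 12 = 17.500 d.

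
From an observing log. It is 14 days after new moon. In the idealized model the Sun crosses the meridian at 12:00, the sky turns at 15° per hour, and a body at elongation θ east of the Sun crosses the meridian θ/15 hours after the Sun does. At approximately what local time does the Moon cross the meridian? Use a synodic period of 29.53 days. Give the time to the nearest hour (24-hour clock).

23:00

Elongation θ = 360° × 14/29.53 ≈ 170.7°.
At 15° of sky rotation per hour, 170.7° corresponds to a 11.38 h lag.
12:00 + 11.38 h ≈ 23:23 → 23:00 to the nearest hour.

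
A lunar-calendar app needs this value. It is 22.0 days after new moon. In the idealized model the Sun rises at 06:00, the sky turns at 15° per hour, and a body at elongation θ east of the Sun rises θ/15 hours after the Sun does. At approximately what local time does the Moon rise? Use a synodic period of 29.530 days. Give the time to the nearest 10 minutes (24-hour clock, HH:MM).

The Moon has covered 22.0/29.530 of its cycle, so θ ≈ 360° × 22.0/29.530 = 268.2°.
The Moon trails the Sun by θ/15 = 268.2/15 ≈ 17.88 hours.
06:00 + 17.880 h ≈ 23:53 → 23:50 to the nearest ten minutes.

23:50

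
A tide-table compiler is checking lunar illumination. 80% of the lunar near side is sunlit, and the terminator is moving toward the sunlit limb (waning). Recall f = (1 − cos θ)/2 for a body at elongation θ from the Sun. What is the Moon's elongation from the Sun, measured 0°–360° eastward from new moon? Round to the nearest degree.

233°

From f = (1 − cos θ)/2: cos θ = 1 − 2×0.80 = -0.600; arccos → 126.9°.
Since the Moon is past full (waning), take the reflex angle: θ = 360° − 126.9° = 233.1°.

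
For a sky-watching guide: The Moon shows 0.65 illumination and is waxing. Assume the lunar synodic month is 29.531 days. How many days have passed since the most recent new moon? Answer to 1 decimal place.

From f = (1 − cos θ)/2: cos θ = 1 − 2×0.65 = -0.300; arccos → 107.5°.
The Moon is waxing (0°–180°), so θ = 107.5° directly.
That fraction of the synodic month is 107.5/360 × 29.531 d ≈ 8.81 d.

8.8 days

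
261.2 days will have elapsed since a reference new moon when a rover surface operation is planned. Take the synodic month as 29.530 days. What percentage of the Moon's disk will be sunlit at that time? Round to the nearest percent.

261.2 d spans 8 complete synodic months (8 × 29.530 = 236.24 d) plus 24.96 d.
The Moon has covered 24.96/29.530 of its cycle, so θ ≈ 360° × 24.96/29.530 = 304.3°.
Illuminated fraction = (1 − cos 304.3°)/2 = (1 − 0.563)/2 ≈ 0.218, so 22%.

22%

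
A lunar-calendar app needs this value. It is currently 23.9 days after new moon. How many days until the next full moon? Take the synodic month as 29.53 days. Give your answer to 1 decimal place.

Full moon is 0.5 of the way through the cycle: age 0.5 × 29.53 = 14.765 d.
Already past this cycle's full moon; the next is at 14.765 + 29.53 = 44.295 d, so 44.295 − 23.9 = 20.395 days.

20.4 days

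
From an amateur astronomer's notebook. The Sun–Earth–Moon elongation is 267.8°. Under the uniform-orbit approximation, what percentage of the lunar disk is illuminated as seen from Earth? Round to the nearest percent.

cos 267.8° = (-0.038), so f = (1 − (-0.038))/2 = 0.519, i.e. 52%.

52%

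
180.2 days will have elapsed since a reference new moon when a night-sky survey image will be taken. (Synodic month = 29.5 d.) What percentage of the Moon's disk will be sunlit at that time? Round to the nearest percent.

180.2/29.5 = 6.108 lunations, so 6 complete cycles and 3.20 d into the next.
The Moon has covered 3.20/29.5 of its cycle, so θ ≈ 360° × 3.20/29.5 = 39.1°.
cos 39.1° = 0.777, so f = (1 − 0.777)/2 = 0.112, so 11%.

11%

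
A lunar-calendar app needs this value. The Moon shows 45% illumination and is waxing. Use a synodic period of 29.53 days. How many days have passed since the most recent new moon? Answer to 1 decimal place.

6.9 days

cos θ = 1 − 2f = 0.100, giving a principal value of 84.3°.
Before full moon the principal value applies: θ = 84.3°.
At 360°/29.53 d per day, 84.3° corresponds to 6.91 days.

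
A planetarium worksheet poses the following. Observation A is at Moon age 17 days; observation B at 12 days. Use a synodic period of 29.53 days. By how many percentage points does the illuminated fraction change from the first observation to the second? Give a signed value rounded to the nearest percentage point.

First observation: θ = 360°·17/29.53 = 207.2°, so f = 0.945.
Second observation: θ = 146.3°, f = 0.916.
Δf = 0.916 − 0.945 = -0.029, i.e. -3 pp.

-3 pp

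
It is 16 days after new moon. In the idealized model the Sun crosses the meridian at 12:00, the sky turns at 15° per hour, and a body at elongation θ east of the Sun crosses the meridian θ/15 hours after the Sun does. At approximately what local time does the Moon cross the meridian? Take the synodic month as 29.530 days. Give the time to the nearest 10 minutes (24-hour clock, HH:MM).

Phase angle: θ = 360°·(16 d)/(29.530 d) = 195.1°.
At 15° of sky rotation per hour, 195.1° corresponds to a 13.00 h lag.
12:00 + 13.004 h ≈ 01:00 → 01:00 to the nearest ten minutes.

01:00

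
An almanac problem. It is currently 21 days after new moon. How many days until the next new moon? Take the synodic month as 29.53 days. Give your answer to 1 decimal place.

One full lunation from the last new moon is 29.53 d; remaining = 29.53 − 21 = 8.530 d.

8.5 days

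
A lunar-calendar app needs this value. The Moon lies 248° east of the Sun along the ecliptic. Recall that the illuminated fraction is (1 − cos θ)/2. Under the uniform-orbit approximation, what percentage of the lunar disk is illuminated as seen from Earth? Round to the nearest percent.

69%

Half-versine of 248°: (1 − (-0.375))/2 = 0.687, i.e. 69%.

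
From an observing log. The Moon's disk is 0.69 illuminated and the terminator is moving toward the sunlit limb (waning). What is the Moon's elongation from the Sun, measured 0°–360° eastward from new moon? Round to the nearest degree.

From f = (1 − cos θ)/2: cos θ = 1 − 2×0.69 = -0.380; arccos → 112.3°.
Since the Moon is past full (waning), take the reflex angle: θ = 360° − 112.3° = 247.7°.

248°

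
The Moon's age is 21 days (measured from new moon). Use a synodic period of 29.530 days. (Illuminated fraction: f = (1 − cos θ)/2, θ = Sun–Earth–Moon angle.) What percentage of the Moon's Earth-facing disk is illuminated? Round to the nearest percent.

The Moon has covered 21/29.530 of its cycle, so θ ≈ 360° × 21/29.530 = 256.0°.
With cos θ = (-0.242), the lit fraction is (1 − (-0.242))/2 ≈ 0.621, so 62%.

62%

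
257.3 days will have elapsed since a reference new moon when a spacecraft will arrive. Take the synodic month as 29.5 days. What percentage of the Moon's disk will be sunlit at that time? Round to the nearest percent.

59%

Reduce mod P: 257.3 − 8×29.5 = 21.30 d into the current lunation.
Phase angle: θ = 360°·(21.30 d)/(29.5 d) = 259.9°.
cos 259.9° = (-0.175), so f = (1 − (-0.175))/2 = 0.587, so 59%.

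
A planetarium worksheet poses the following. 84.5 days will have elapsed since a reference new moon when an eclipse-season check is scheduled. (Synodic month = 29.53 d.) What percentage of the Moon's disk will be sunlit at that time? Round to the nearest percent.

18%

84.5/29.53 = 2.861 lunations, so 2 complete cycles and 25.44 d into the next.
The Moon has covered 25.44/29.53 of its cycle, so θ ≈ 360° × 25.44/29.53 = 310.1°.
cos 310.1° = 0.645, so f = (1 − 0.645)/2 = 0.178, so 18%.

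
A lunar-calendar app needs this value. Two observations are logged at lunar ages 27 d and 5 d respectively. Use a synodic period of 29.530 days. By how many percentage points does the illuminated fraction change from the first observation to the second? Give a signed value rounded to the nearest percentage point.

First observation: θ = 360°·27/29.530 = 329.2°, so f = 0.071.
Second observation: θ = 61.0°, f = 0.257.
Δf = 0.257 − 0.071 = +0.187, i.e. +19 pp.

+19 pp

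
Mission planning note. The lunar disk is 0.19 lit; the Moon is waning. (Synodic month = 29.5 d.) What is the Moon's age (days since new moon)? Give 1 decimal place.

25.3 days

From f = (1 − cos θ)/2: cos θ = 1 − 2×0.19 = 0.620; arccos → 51.7°.
Since the Moon is past full (waning), take the reflex angle: θ = 360° − 51.7° = 308.3°.
That fraction of the synodic month is 308.3/360 × 29.5 d ≈ 25.26 d.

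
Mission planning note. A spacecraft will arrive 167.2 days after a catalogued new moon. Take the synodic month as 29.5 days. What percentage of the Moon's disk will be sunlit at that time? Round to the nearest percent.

75%

Reduce mod P: 167.2 − 5×29.5 = 19.70 d into the current lunation.
The Moon has covered 19.70/29.5 of its cycle, so θ ≈ 360° × 19.70/29.5 = 240.4°.
cos 240.4° = (-0.494), so f = (1 − (-0.494))/2 = 0.747, so 75%.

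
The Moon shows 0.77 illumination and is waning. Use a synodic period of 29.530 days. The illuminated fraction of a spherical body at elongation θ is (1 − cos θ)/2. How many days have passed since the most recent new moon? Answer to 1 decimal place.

19.5 days

Invert f = (1 − cos θ)/2 to get cos θ = 1 − 2(0.77) = -0.540, hence θ₀ = arccos -0.540 = 122.7°.
A waning Moon lies in 180°–360°, so θ = 360° − 122.7° = 237.3°.
Age = 29.530 × 237.3°/360° ≈ 19.47 days.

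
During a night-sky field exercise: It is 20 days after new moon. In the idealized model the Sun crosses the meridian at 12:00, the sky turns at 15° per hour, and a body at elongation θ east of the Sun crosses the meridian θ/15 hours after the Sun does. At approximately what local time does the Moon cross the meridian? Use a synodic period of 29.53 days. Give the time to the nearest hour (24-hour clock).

04:00

Phase angle: θ = 360°·(20 d)/(29.53 d) = 243.8°.
Delay after the Sun = 243.8° / (15°/h) ≈ 16.25 h.
12:00 + 16.25 h ≈ 04:15 → 04:00 to the nearest hour.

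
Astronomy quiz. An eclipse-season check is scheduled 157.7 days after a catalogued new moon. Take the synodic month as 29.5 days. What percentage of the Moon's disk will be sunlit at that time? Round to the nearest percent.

157.7/29.5 = 5.346 lunations, so 5 complete cycles and 10.20 d into the next.
The Moon has covered 10.20/29.5 of its cycle, so θ ≈ 360° × 10.20/29.5 = 124.5°.
cos 124.5° = (-0.566), so f = (1 − (-0.566))/2 = 0.783, so 78%.

78%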